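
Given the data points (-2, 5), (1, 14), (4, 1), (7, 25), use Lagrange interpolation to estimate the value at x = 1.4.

Lagrange interpolation formula:
P(x) = Σ yᵢ × Lᵢ(x)
where Lᵢ(x) = Π_{j≠i} (x - xⱼ)/(xᵢ - xⱼ)

L_0(1.4) = (1.4 - 1)/(-2 - 1) × (1.4 - 4)/(-2 - 4) × (1.4 - 7)/(-2 - 7) = -0.035951
L_1(1.4) = (1.4 - (-2))/(1 - (-2)) × (1.4 - 4)/(1 - 4) × (1.4 - 7)/(1 - 7) = 0.916741
L_2(1.4) = (1.4 - (-2))/(4 - (-2)) × (1.4 - 1)/(4 - 1) × (1.4 - 7)/(4 - 7) = 0.141037
L_3(1.4) = (1.4 - (-2))/(7 - (-2)) × (1.4 - 1)/(7 - 1) × (1.4 - 4)/(7 - 4) = -0.021827

P(1.4) = 5×L_0(1.4) + 14×L_1(1.4) + 1×L_2(1.4) + 25×L_3(1.4)
P(1.4) = 12.249975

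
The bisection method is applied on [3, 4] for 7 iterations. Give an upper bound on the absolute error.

Bisection error bound: |error| ≤ (b-a)/2^n
|error| ≤ (4 - 3)/2^7 = 1/2^7
|error| ≤ 0.0078125000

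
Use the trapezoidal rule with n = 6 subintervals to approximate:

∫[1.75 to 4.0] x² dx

f(x) = x²
a = 1.75, b = 4.0, n = 6
h = (b - a)/n = 0.375000

Trapezoidal rule: (h/2)[f(x₀) + 2f(x₁) + 2f(x₂) + ... + f(xₙ)]

x_0 = 1.7500, f(x_0) = 3.062500, coefficient = 1
x_1 = 2.1250, f(x_1) = 4.515625, coefficient = 2
x_2 = 2.5000, f(x_2) = 6.250000, coefficient = 2
x_3 = 2.8750, f(x_3) = 8.265625, coefficient = 2
x_4 = 3.2500, f(x_4) = 10.562500, coefficient = 2
x_5 = 3.6250, f(x_5) = 13.140625, coefficient = 2
x_6 = 4.0000, f(x_6) = 16.000000, coefficient = 1

I ≈ (0.375000/2) × 104.531250 = 19.599609
Exact value: 19.546875
Error: 0.052734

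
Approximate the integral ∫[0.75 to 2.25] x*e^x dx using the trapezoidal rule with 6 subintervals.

f(x) = x*e^x
a = 0.75, b = 2.25, n = 6
h = (b - a)/n = 0.250000

Trapezoidal rule: (h/2)[f(x₀) + 2f(x₁) + 2f(x₂) + ... + f(xₙ)]

x_0 = 0.7500, f(x_0) = 1.587750, coefficient = 1
x_1 = 1.0000, f(x_1) = 2.718282, coefficient = 2
x_2 = 1.2500, f(x_2) = 4.362929, coefficient = 2
x_3 = 1.5000, f(x_3) = 6.722534, coefficient = 2
x_4 = 1.7500, f(x_4) = 10.070555, coefficient = 2
x_5 = 2.0000, f(x_5) = 14.778112, coefficient = 2
x_6 = 2.2500, f(x_6) = 21.347406, coefficient = 1

I ≈ (0.250000/2) × 100.239978 = 12.529997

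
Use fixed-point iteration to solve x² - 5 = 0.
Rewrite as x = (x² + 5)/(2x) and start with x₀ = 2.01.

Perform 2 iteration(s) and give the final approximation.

Equation: x² - 5 = 0
Fixed-point form: x = (x² + 5)/(2x)
x₀ = 2.01

x_1 = g(2.010000) = 2.248781
x_2 = g(2.248781) = 2.236104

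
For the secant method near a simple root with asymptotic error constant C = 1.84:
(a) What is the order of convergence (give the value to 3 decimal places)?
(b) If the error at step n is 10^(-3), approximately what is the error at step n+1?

(a) Secant method has superlinear convergence with order φ = (1+√5)/2 ≈ 1.618.
    This means |e_{n+1}| ≈ C|e_n|^1.618.

(b) With |e_n| = 10^(-3) and C = 1.84:
    |e_{n+1}| ≈ 1.84 × (10^(-3))^1.618 = 1.84 × 10^(-4.85)

(a) ≈ 1.618 (golden ratio); (b) |e_{n+1}| ≈ 2.575e-05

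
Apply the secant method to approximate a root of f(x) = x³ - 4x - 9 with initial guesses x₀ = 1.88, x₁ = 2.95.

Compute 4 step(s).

f(x) = x³ - 4x - 9
x₀ = 1.88, x₁ = 2.95

Secant formula: x_{n+1} = x_n - f(x_n)(x_n - x_{n-1})/(f(x_n) - f(x_{n-1}))

Iteration 1:
  f(1.880000) = -9.875328
  f(2.950000) = 4.872375
  x_2 = 2.950000 - 4.872375×(2.950000 - 1.880000)/(4.872375 - (-9.875328))
       = 2.596491
Iteration 2:
  f(2.950000) = 4.872375
  f(2.596491) = -1.881026
  x_3 = 2.596491 - (-1.881026)×(2.596491 - 2.950000)/(-1.881026 - 4.872375)
       = 2.694954
Iteration 3:
  f(2.596491) = -1.881026
  f(2.694954) = -0.206964
  x_4 = 2.694954 - (-0.206964)×(2.694954 - 2.596491)/(-0.206964 - (-1.881026))
       = 2.707127
Iteration 4:
  f(2.694954) = -0.206964
  f(2.707127) = 0.010772
  x_5 = 2.707127 - 0.010772×(2.707127 - 2.694954)/(0.010772 - (-0.206964))
       = 2.706525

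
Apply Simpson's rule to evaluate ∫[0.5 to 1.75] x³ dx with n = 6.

f(x) = x³
a = 0.5, b = 1.75, n = 6
h = (b - a)/n = 0.208333

Simpson's rule: (h/3)[f(x₀) + 4f(x₁) + 2f(x₂) + ... + f(xₙ)]

x_0 = 0.5000, f(x_0) = 0.125000, coefficient = 1
x_1 = 0.7083, f(x_1) = 0.355396, coefficient = 4
x_2 = 0.9167, f(x_2) = 0.770255, coefficient = 2
x_3 = 1.1250, f(x_3) = 1.423828, coefficient = 4
x_4 = 1.3333, f(x_4) = 2.370370, coefficient = 2
x_5 = 1.5417, f(x_5) = 3.664135, coefficient = 4
x_6 = 1.7500, f(x_6) = 5.359375, coefficient = 1

I ≈ (0.208333/3) × 33.539063 = 2.329102
Exact value: 2.329102
Error: 0.000000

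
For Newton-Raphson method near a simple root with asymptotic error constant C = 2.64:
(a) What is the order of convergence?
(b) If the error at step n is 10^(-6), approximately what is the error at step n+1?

(a) Newton-Raphson has quadratic (order 2) convergence near simple roots.
    This means |e_{n+1}| ≈ C|e_n|².

(b) With |e_n| = 10^(-6) and C = 2.64:
    |e_{n+1}| ≈ 2.64 × (10^(-6))² = 2.64 × 10^(-12)

(a) 2 (quadratic); (b) |e_{n+1}| ≈ 2.640e-12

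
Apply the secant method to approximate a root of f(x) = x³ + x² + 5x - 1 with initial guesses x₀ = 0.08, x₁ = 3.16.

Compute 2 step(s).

f(x) = x³ + x² + 5x - 1
x₀ = 0.08, x₁ = 3.16

Secant formula: x_{n+1} = x_n - f(x_n)(x_n - x_{n-1})/(f(x_n) - f(x_{n-1}))

Iteration 1:
  f(0.080000) = -0.593088
  f(3.160000) = 56.340096
  x_2 = 3.160000 - 56.340096×(3.160000 - 0.080000)/(56.340096 - (-0.593088))
       = 0.112085
Iteration 2:
  f(3.160000) = 56.340096
  f(0.112085) = -0.425603
  x_3 = 0.112085 - (-0.425603)×(0.112085 - 3.160000)/(-0.425603 - 56.340096)
       = 0.134937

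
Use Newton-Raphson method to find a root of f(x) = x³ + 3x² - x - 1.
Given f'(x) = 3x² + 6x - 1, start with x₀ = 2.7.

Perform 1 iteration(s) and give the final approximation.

f(x) = x³ + 3x² - x - 1
f'(x) = 3x² + 6x - 1
x₀ = 2.7

Newton-Raphson formula: x_{n+1} = x_n - f(x_n)/f'(x_n)

Iteration 1:
  f(2.700000) = 37.853000
  f'(2.700000) = 37.070000
  x_1 = 2.700000 - 37.853000/37.070000 = 1.678878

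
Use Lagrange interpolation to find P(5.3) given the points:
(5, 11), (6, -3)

Lagrange interpolation formula:
P(x) = Σ yᵢ × Lᵢ(x)
where Lᵢ(x) = Π_{j≠i} (x - xⱼ)/(xᵢ - xⱼ)

L_0(5.3) = (5.3 - 6)/(5 - 6) = 0.700000
L_1(5.3) = (5.3 - 5)/(6 - 5) = 0.300000

P(5.3) = 11×L_0(5.3) + (-3)×L_1(5.3)
P(5.3) = 6.800000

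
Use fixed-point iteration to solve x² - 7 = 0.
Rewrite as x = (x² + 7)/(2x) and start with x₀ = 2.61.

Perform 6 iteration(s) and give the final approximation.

Equation: x² - 7 = 0
Fixed-point form: x = (x² + 7)/(2x)
x₀ = 2.61

x_1 = g(2.610000) = 2.645996
x_2 = g(2.645996) = 2.645751
x_3 = g(2.645751) = 2.645751
x_4 = g(2.645751) = 2.645751
x_5 = g(2.645751) = 2.645751
x_6 = g(2.645751) = 2.645751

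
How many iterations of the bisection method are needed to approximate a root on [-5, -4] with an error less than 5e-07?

We need (b-a)/2^n ≤ 5e-07
(-4 - (-5))/2^n ≤ 5e-07
1/2^n ≤ 5e-07
2^n ≥ 2000000
n ≥ log₂(2000000) = 20.93
n ≥ 21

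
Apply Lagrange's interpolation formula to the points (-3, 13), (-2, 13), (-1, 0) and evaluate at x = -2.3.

Lagrange interpolation formula:
P(x) = Σ yᵢ × Lᵢ(x)
where Lᵢ(x) = Π_{j≠i} (x - xⱼ)/(xᵢ - xⱼ)

L_0(-2.3) = (-2.3 - (-2))/(-3 - (-2)) × (-2.3 - (-1))/(-3 - (-1)) = 0.195000
L_1(-2.3) = (-2.3 - (-3))/(-2 - (-3)) × (-2.3 - (-1))/(-2 - (-1)) = 0.910000
L_2(-2.3) = (-2.3 - (-3))/(-1 - (-3)) × (-2.3 - (-2))/(-1 - (-2)) = -0.105000

P(-2.3) = 13×L_0(-2.3) + 13×L_1(-2.3) + 0×L_2(-2.3)
P(-2.3) = 14.365000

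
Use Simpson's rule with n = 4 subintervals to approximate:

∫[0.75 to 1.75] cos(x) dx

f(x) = cos(x)
a = 0.75, b = 1.75, n = 4
h = (b - a)/n = 0.250000

Simpson's rule: (h/3)[f(x₀) + 4f(x₁) + 2f(x₂) + ... + f(xₙ)]

x_0 = 0.7500, f(x_0) = 0.731689, coefficient = 1
x_1 = 1.0000, f(x_1) = 0.540302, coefficient = 4
x_2 = 1.2500, f(x_2) = 0.315322, coefficient = 2
x_3 = 1.5000, f(x_3) = 0.070737, coefficient = 4
x_4 = 1.7500, f(x_4) = -0.178246, coefficient = 1

I ≈ (0.250000/3) × 3.628246 = 0.302354
Exact value: 0.302347
Error: 0.000007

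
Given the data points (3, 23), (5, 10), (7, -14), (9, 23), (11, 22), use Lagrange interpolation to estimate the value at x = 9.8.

Lagrange interpolation formula:
P(x) = Σ yᵢ × Lᵢ(x)
where Lᵢ(x) = Π_{j≠i} (x - xⱼ)/(xᵢ - xⱼ)

L_0(9.8) = (9.8 - 5)/(3 - 5) × (9.8 - 7)/(3 - 7) × (9.8 - 9)/(3 - 9) × (9.8 - 11)/(3 - 11) = -0.033600
L_1(9.8) = (9.8 - 3)/(5 - 3) × (9.8 - 7)/(5 - 7) × (9.8 - 9)/(5 - 9) × (9.8 - 11)/(5 - 11) = 0.190400
L_2(9.8) = (9.8 - 3)/(7 - 3) × (9.8 - 5)/(7 - 5) × (9.8 - 9)/(7 - 9) × (9.8 - 11)/(7 - 11) = -0.489600
L_3(9.8) = (9.8 - 3)/(9 - 3) × (9.8 - 5)/(9 - 5) × (9.8 - 7)/(9 - 7) × (9.8 - 11)/(9 - 11) = 1.142400
L_4(9.8) = (9.8 - 3)/(11 - 3) × (9.8 - 5)/(11 - 5) × (9.8 - 7)/(11 - 7) × (9.8 - 9)/(11 - 9) = 0.190400

P(9.8) = 23×L_0(9.8) + 10×L_1(9.8) + (-14)×L_2(9.8) + 23×L_3(9.8) + 22×L_4(9.8)
P(9.8) = 38.449600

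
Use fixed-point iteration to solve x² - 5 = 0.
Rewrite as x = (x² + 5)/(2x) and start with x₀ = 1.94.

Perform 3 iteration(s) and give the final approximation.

Equation: x² - 5 = 0
Fixed-point form: x = (x² + 5)/(2x)
x₀ = 1.94

x_1 = g(1.940000) = 2.258660
x_2 = g(2.258660) = 2.236181
x_3 = g(2.236181) = 2.236068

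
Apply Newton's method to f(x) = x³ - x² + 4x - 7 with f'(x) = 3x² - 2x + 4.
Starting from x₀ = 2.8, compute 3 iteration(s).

f(x) = x³ - x² + 4x - 7
f'(x) = 3x² - 2x + 4
x₀ = 2.8

Newton-Raphson formula: x_{n+1} = x_n - f(x_n)/f'(x_n)

Iteration 1:
  f(2.800000) = 18.312000
  f'(2.800000) = 21.920000
  x_1 = 2.800000 - 18.312000/21.920000 = 1.964599
Iteration 2:
  f(1.964599) = 4.581404
  f'(1.964599) = 11.649745
  x_2 = 1.964599 - 4.581404/11.649745 = 1.571336
Iteration 3:
  f(1.571336) = 0.696031
  f'(1.571336) = 8.264621
  x_3 = 1.571336 - 0.696031/8.264621 = 1.487118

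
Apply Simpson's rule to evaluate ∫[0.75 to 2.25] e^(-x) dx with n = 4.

f(x) = e^(-x)
a = 0.75, b = 2.25, n = 4
h = (b - a)/n = 0.375000

Simpson's rule: (h/3)[f(x₀) + 4f(x₁) + 2f(x₂) + ... + f(xₙ)]

x_0 = 0.7500, f(x_0) = 0.472367, coefficient = 1
x_1 = 1.1250, f(x_1) = 0.324652, coefficient = 4
x_2 = 1.5000, f(x_2) = 0.223130, coefficient = 2
x_3 = 1.8750, f(x_3) = 0.153355, coefficient = 4
x_4 = 2.2500, f(x_4) = 0.105399, coefficient = 1

I ≈ (0.375000/3) × 2.936056 = 0.367007
Exact value: 0.366967
Error: 0.000040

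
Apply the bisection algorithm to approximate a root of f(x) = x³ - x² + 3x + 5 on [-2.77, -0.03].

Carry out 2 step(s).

f(x) = x³ - x² + 3x + 5
Initial interval: [-2.77, -0.03]

Iteration 1:
  c_1 = (-2.770000 + (-0.030000))/2 = -1.400000
  f(c_1) = f(-1.400000) = -3.904000
  f(a) × f(c) ≥ 0, new interval: [-1.400000, -0.030000]
Iteration 2:
  c_2 = (-1.400000 + (-0.030000))/2 = -0.715000
  f(c_2) = f(-0.715000) = 1.978249
  f(a) × f(c) < 0, new interval: [-1.400000, -0.715000]

After 2 iteration(s), the approximation is c_2 = -0.715000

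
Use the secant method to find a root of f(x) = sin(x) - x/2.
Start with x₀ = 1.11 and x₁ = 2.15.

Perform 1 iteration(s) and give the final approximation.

f(x) = sin(x) - x/2
x₀ = 1.11, x₁ = 2.15

Secant formula: x_{n+1} = x_n - f(x_n)(x_n - x_{n-1})/(f(x_n) - f(x_{n-1}))

Iteration 1:
  f(1.110000) = 0.340699
  f(2.150000) = -0.238101
  x_2 = 2.150000 - (-0.238101)×(2.150000 - 1.110000)/(-0.238101 - 0.340699)
       = 1.722175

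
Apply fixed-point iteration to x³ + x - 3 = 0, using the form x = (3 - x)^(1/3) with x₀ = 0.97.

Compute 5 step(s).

Equation: x³ + x - 3 = 0
Fixed-point form: x = (3 - x)^(1/3)
x₀ = 0.97

x_1 = g(0.970000) = 1.266189
x_2 = g(1.266189) = 1.201344
x_3 = g(1.201344) = 1.216138
x_4 = g(1.216138) = 1.212794
x_5 = g(1.212794) = 1.213551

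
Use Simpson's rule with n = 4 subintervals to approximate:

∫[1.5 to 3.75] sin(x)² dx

f(x) = sin(x)²
a = 1.5, b = 3.75, n = 4
h = (b - a)/n = 0.562500

Simpson's rule: (h/3)[f(x₀) + 4f(x₁) + 2f(x₂) + ... + f(xₙ)]

x_0 = 1.5000, f(x_0) = 0.994996, coefficient = 1
x_1 = 2.0625, f(x_1) = 0.777095, coefficient = 4
x_2 = 2.6250, f(x_2) = 0.243957, coefficient = 2
x_3 = 3.1875, f(x_3) = 0.002106, coefficient = 4
x_4 = 3.7500, f(x_4) = 0.326682, coefficient = 1

I ≈ (0.562500/3) × 4.926396 = 0.923699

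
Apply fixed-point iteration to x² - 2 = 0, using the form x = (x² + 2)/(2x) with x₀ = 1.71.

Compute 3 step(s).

Equation: x² - 2 = 0
Fixed-point form: x = (x² + 2)/(2x)
x₀ = 1.71

x_1 = g(1.710000) = 1.439795
x_2 = g(1.439795) = 1.414441
x_3 = g(1.414441) = 1.414214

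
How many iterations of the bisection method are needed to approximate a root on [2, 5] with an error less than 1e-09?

We need (b-a)/2^n ≤ 1e-09
(5 - 2)/2^n ≤ 1e-09
3/2^n ≤ 1e-09
2^n ≥ 3000000000
n ≥ log₂(3000000000) = 31.48
n ≥ 32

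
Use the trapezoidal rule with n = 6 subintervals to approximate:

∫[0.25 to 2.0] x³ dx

f(x) = x³
a = 0.25, b = 2.0, n = 6
h = (b - a)/n = 0.291667

Trapezoidal rule: (h/2)[f(x₀) + 2f(x₁) + 2f(x₂) + ... + f(xₙ)]

x_0 = 0.2500, f(x_0) = 0.015625, coefficient = 1
x_1 = 0.5417, f(x_1) = 0.158927, coefficient = 2
x_2 = 0.8333, f(x_2) = 0.578704, coefficient = 2
x_3 = 1.1250, f(x_3) = 1.423828, coefficient = 2
x_4 = 1.4167, f(x_4) = 2.843171, coefficient = 2
x_5 = 1.7083, f(x_5) = 4.985605, coefficient = 2
x_6 = 2.0000, f(x_6) = 8.000000, coefficient = 1

I ≈ (0.291667/2) × 27.996094 = 4.082764
Exact value: 3.999023
Error: 0.083740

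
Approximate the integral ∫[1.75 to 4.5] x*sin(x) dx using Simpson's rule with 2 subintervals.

f(x) = x*sin(x)
a = 1.75, b = 4.5, n = 2
h = (b - a)/n = 1.375000

Simpson's rule: (h/3)[f(x₀) + 4f(x₁) + 2f(x₂) + ... + f(xₙ)]

x_0 = 1.7500, f(x_0) = 1.721975, coefficient = 1
x_1 = 3.1250, f(x_1) = 0.051850, coefficient = 4
x_2 = 4.5000, f(x_2) = -4.398886, coefficient = 1

I ≈ (1.375000/3) × -2.469511 = -1.131859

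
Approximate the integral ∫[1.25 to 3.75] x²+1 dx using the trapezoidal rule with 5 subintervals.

f(x) = x²+1
a = 1.25, b = 3.75, n = 5
h = (b - a)/n = 0.500000

Trapezoidal rule: (h/2)[f(x₀) + 2f(x₁) + 2f(x₂) + ... + f(xₙ)]

x_0 = 1.2500, f(x_0) = 2.562500, coefficient = 1
x_1 = 1.7500, f(x_1) = 4.062500, coefficient = 2
x_2 = 2.2500, f(x_2) = 6.062500, coefficient = 2
x_3 = 2.7500, f(x_3) = 8.562500, coefficient = 2
x_4 = 3.2500, f(x_4) = 11.562500, coefficient = 2
x_5 = 3.7500, f(x_5) = 15.062500, coefficient = 1

I ≈ (0.500000/2) × 78.125000 = 19.531250
Exact value: 19.427083
Error: 0.104167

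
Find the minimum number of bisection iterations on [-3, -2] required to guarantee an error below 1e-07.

We need (b-a)/2^n ≤ 1e-07
(-2 - (-3))/2^n ≤ 1e-07
1/2^n ≤ 1e-07
2^n ≥ 10000000
n ≥ log₂(10000000) = 23.25
n ≥ 24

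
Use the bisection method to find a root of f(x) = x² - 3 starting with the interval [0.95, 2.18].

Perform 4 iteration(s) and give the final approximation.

f(x) = x² - 3
Initial interval: [0.95, 2.18]

Iteration 1:
  c_1 = (0.950000 + 2.180000)/2 = 1.565000
  f(c_1) = f(1.565000) = -0.550775
  f(a) × f(c) ≥ 0, new interval: [1.565000, 2.180000]
Iteration 2:
  c_2 = (1.565000 + 2.180000)/2 = 1.872500
  f(c_2) = f(1.872500) = 0.506256
  f(a) × f(c) < 0, new interval: [1.565000, 1.872500]
Iteration 3:
  c_3 = (1.565000 + 1.872500)/2 = 1.718750
  f(c_3) = f(1.718750) = -0.045898
  f(a) × f(c) ≥ 0, new interval: [1.718750, 1.872500]
Iteration 4:
  c_4 = (1.718750 + 1.872500)/2 = 1.795625
  f(c_4) = f(1.795625) = 0.224269
  f(a) × f(c) < 0, new interval: [1.718750, 1.795625]

After 4 iteration(s), the approximation is c_4 = 1.795625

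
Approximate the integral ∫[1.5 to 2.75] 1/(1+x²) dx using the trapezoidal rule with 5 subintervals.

f(x) = 1/(1+x²)
a = 1.5, b = 2.75, n = 5
h = (b - a)/n = 0.250000

Trapezoidal rule: (h/2)[f(x₀) + 2f(x₁) + 2f(x₂) + ... + f(xₙ)]

x_0 = 1.5000, f(x_0) = 0.307692, coefficient = 1
x_1 = 1.7500, f(x_1) = 0.246154, coefficient = 2
x_2 = 2.0000, f(x_2) = 0.200000, coefficient = 2
x_3 = 2.2500, f(x_3) = 0.164948, coefficient = 2
x_4 = 2.5000, f(x_4) = 0.137931, coefficient = 2
x_5 = 2.7500, f(x_5) = 0.116788, coefficient = 1

I ≈ (0.250000/2) × 1.922547 = 0.240318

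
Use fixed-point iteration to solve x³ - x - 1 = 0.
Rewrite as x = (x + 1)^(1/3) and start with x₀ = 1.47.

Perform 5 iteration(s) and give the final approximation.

Equation: x³ - x - 1 = 0
Fixed-point form: x = (x + 1)^(1/3)
x₀ = 1.47

x_1 = g(1.470000) = 1.351758
x_2 = g(1.351758) = 1.329834
x_3 = g(1.329834) = 1.325689
x_4 = g(1.325689) = 1.324902
x_5 = g(1.324902) = 1.324753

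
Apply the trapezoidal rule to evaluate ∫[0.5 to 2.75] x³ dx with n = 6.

f(x) = x³
a = 0.5, b = 2.75, n = 6
h = (b - a)/n = 0.375000

Trapezoidal rule: (h/2)[f(x₀) + 2f(x₁) + 2f(x₂) + ... + f(xₙ)]

x_0 = 0.5000, f(x_0) = 0.125000, coefficient = 1
x_1 = 0.8750, f(x_1) = 0.669922, coefficient = 2
x_2 = 1.2500, f(x_2) = 1.953125, coefficient = 2
x_3 = 1.6250, f(x_3) = 4.291016, coefficient = 2
x_4 = 2.0000, f(x_4) = 8.000000, coefficient = 2
x_5 = 2.3750, f(x_5) = 13.396484, coefficient = 2
x_6 = 2.7500, f(x_6) = 20.796875, coefficient = 1

I ≈ (0.375000/2) × 77.542969 = 14.539307
Exact value: 14.282227
Error: 0.257080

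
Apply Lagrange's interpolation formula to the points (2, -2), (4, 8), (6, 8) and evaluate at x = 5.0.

Lagrange interpolation formula:
P(x) = Σ yᵢ × Lᵢ(x)
where Lᵢ(x) = Π_{j≠i} (x - xⱼ)/(xᵢ - xⱼ)

L_0(5.0) = (5.0 - 4)/(2 - 4) × (5.0 - 6)/(2 - 6) = -0.125000
L_1(5.0) = (5.0 - 2)/(4 - 2) × (5.0 - 6)/(4 - 6) = 0.750000
L_2(5.0) = (5.0 - 2)/(6 - 2) × (5.0 - 4)/(6 - 4) = 0.375000

P(5.0) = (-2)×L_0(5.0) + 8×L_1(5.0) + 8×L_2(5.0)
P(5.0) = 9.250000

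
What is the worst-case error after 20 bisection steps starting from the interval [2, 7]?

Bisection error bound: |error| ≤ (b-a)/2^n
|error| ≤ (7 - 2)/2^20 = 5/2^20
|error| ≤ 0.0000047684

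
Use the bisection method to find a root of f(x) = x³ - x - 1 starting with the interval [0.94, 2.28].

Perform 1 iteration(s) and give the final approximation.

f(x) = x³ - x - 1
Initial interval: [0.94, 2.28]

Iteration 1:
  c_1 = (0.940000 + 2.280000)/2 = 1.610000
  f(c_1) = f(1.610000) = 1.563281
  f(a) × f(c) < 0, new interval: [0.940000, 1.610000]

After 1 iteration(s), the approximation is c_1 = 1.610000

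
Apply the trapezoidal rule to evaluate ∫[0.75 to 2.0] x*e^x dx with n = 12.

f(x) = x*e^x
a = 0.75, b = 2.0, n = 12
h = (b - a)/n = 0.104167

Trapezoidal rule: (h/2)[f(x₀) + 2f(x₁) + 2f(x₂) + ... + f(xₙ)]

x_0 = 0.7500, f(x_0) = 1.587750, coefficient = 1
x_1 = 0.8542, f(x_1) = 2.006793, coefficient = 2
x_2 = 0.9583, f(x_2) = 2.498708, coefficient = 2
x_3 = 1.0625, f(x_3) = 3.074446, coefficient = 2
x_4 = 1.1667, f(x_4) = 3.746482, coefficient = 2
x_5 = 1.2708, f(x_5) = 4.529023, coefficient = 2
x_6 = 1.3750, f(x_6) = 5.438230, coefficient = 2
x_7 = 1.4792, f(x_7) = 6.492486, coefficient = 2
x_8 = 1.5833, f(x_8) = 7.712679, coefficient = 2
x_9 = 1.6875, f(x_9) = 9.122539, coefficient = 2
x_10 = 1.7917, f(x_10) = 10.749002, coefficient = 2
x_11 = 1.8958, f(x_11) = 12.622638, coefficient = 2
x_12 = 2.0000, f(x_12) = 14.778112, coefficient = 1

I ≈ (0.104167/2) × 152.351914 = 7.934996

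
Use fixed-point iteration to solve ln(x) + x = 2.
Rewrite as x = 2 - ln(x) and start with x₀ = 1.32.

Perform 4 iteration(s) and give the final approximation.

Equation: ln(x) + x = 2
Fixed-point form: x = 2 - ln(x)
x₀ = 1.32

x_1 = g(1.320000) = 1.722368
x_2 = g(1.722368) = 1.456300
x_3 = g(1.456300) = 1.624101
x_4 = g(1.624101) = 1.515045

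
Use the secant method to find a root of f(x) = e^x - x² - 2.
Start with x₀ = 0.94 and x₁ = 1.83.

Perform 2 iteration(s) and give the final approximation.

f(x) = e^x - x² - 2
x₀ = 0.94, x₁ = 1.83

Secant formula: x_{n+1} = x_n - f(x_n)(x_n - x_{n-1})/(f(x_n) - f(x_{n-1}))

Iteration 1:
  f(0.940000) = -0.323619
  f(1.830000) = 0.884987
  x_2 = 1.830000 - 0.884987×(1.830000 - 0.940000)/(0.884987 - (-0.323619))
       = 1.178308
Iteration 2:
  f(1.830000) = 0.884987
  f(1.178308) = -0.139537
  x_3 = 1.178308 - (-0.139537)×(1.178308 - 1.830000)/(-0.139537 - 0.884987)
       = 1.267067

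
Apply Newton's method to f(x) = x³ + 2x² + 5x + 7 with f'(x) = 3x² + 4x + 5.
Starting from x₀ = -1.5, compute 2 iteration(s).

f(x) = x³ + 2x² + 5x + 7
f'(x) = 3x² + 4x + 5
x₀ = -1.5

Newton-Raphson formula: x_{n+1} = x_n - f(x_n)/f'(x_n)

Iteration 1:
  f(-1.500000) = 0.625000
  f'(-1.500000) = 5.750000
  x_1 = -1.500000 - 0.625000/5.750000 = -1.608696
Iteration 2:
  f(-1.608696) = -0.030821
  f'(-1.608696) = 6.328922
  x_2 = -1.608696 - (-0.030821)/6.328922 = -1.603826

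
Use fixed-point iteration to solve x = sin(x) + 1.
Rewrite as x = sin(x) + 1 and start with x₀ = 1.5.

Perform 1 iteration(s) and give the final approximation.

Equation: x = sin(x) + 1
Fixed-point form: x = sin(x) + 1
x₀ = 1.5

x_1 = g(1.500000) = 1.997495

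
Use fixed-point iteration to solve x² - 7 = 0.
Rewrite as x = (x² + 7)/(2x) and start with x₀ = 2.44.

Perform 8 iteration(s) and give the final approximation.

Equation: x² - 7 = 0
Fixed-point form: x = (x² + 7)/(2x)
x₀ = 2.44

x_1 = g(2.440000) = 2.654426
x_2 = g(2.654426) = 2.645765
x_3 = g(2.645765) = 2.645751
x_4 = g(2.645751) = 2.645751
x_5 = g(2.645751) = 2.645751
x_6 = g(2.645751) = 2.645751
x_7 = g(2.645751) = 2.645751
x_8 = g(2.645751) = 2.645751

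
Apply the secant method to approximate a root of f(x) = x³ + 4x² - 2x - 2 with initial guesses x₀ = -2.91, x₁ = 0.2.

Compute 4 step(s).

f(x) = x³ + 4x² - 2x - 2
x₀ = -2.91, x₁ = 0.2

Secant formula: x_{n+1} = x_n - f(x_n)(x_n - x_{n-1})/(f(x_n) - f(x_{n-1}))

Iteration 1:
  f(-2.910000) = 13.050229
  f(0.200000) = -2.232000
  x_2 = 0.200000 - (-2.232000)×(0.200000 - (-2.910000))/(-2.232000 - 13.050229)
       = -0.254222
Iteration 2:
  f(0.200000) = -2.232000
  f(-0.254222) = -1.249472
  x_3 = -0.254222 - (-1.249472)×(-0.254222 - 0.200000)/(-1.249472 - (-2.232000))
       = -0.831851
Iteration 3:
  f(-0.254222) = -1.249472
  f(-0.831851) = 1.855987
  x_4 = -0.831851 - 1.855987×(-0.831851 - (-0.254222))/(1.855987 - (-1.249472))
       = -0.486629
Iteration 4:
  f(-0.831851) = 1.855987
  f(-0.486629) = -0.194747
  x_5 = -0.486629 - (-0.194747)×(-0.486629 - (-0.831851))/(-0.194747 - 1.855987)
       = -0.519413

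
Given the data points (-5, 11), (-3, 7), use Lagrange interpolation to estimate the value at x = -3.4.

Lagrange interpolation formula:
P(x) = Σ yᵢ × Lᵢ(x)
where Lᵢ(x) = Π_{j≠i} (x - xⱼ)/(xᵢ - xⱼ)

L_0(-3.4) = (-3.4 - (-3))/(-5 - (-3)) = 0.200000
L_1(-3.4) = (-3.4 - (-5))/(-3 - (-5)) = 0.800000

P(-3.4) = 11×L_0(-3.4) + 7×L_1(-3.4)
P(-3.4) = 7.800000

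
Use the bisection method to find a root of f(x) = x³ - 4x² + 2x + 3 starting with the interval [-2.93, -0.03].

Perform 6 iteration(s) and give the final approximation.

f(x) = x³ - 4x² + 2x + 3
Initial interval: [-2.93, -0.03]

Iteration 1:
  c_1 = (-2.930000 + (-0.030000))/2 = -1.480000
  f(c_1) = f(-1.480000) = -11.963392
  f(a) × f(c) ≥ 0, new interval: [-1.480000, -0.030000]
Iteration 2:
  c_2 = (-1.480000 + (-0.030000))/2 = -0.755000
  f(c_2) = f(-0.755000) = -1.220469
  f(a) × f(c) ≥ 0, new interval: [-0.755000, -0.030000]
Iteration 3:
  c_3 = (-0.755000 + (-0.030000))/2 = -0.392500
  f(c_3) = f(-0.392500) = 1.538308
  f(a) × f(c) < 0, new interval: [-0.755000, -0.392500]
Iteration 4:
  c_4 = (-0.755000 + (-0.392500))/2 = -0.573750
  f(c_4) = f(-0.573750) = 0.346872
  f(a) × f(c) < 0, new interval: [-0.755000, -0.573750]
Iteration 5:
  c_5 = (-0.755000 + (-0.573750))/2 = -0.664375
  f(c_5) = f(-0.664375) = -0.387578
  f(a) × f(c) ≥ 0, new interval: [-0.664375, -0.573750]
Iteration 6:
  c_6 = (-0.664375 + (-0.573750))/2 = -0.619062
  f(c_6) = f(-0.619062) = -0.008327
  f(a) × f(c) ≥ 0, new interval: [-0.619062, -0.573750]

After 6 iteration(s), the approximation is c_6 = -0.619062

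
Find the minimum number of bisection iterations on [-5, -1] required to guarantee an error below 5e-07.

We need (b-a)/2^n ≤ 5e-07
(-1 - (-5))/2^n ≤ 5e-07
4/2^n ≤ 5e-07
2^n ≥ 8000000
n ≥ log₂(8000000) = 22.93
n ≥ 23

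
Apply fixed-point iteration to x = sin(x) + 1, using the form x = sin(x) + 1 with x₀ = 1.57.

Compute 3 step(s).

Equation: x = sin(x) + 1
Fixed-point form: x = sin(x) + 1
x₀ = 1.57

x_1 = g(1.570000) = 2.000000
x_2 = g(2.000000) = 1.909298
x_3 = g(1.909298) = 1.943253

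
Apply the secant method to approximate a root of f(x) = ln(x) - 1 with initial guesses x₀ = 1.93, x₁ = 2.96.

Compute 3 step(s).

f(x) = ln(x) - 1
x₀ = 1.93, x₁ = 2.96

Secant formula: x_{n+1} = x_n - f(x_n)(x_n - x_{n-1})/(f(x_n) - f(x_{n-1}))

Iteration 1:
  f(1.930000) = -0.342480
  f(2.960000) = 0.085189
  x_2 = 2.960000 - 0.085189×(2.960000 - 1.930000)/(0.085189 - (-0.342480))
       = 2.754830
Iteration 2:
  f(2.960000) = 0.085189
  f(2.754830) = 0.013356
  x_3 = 2.754830 - 0.013356×(2.754830 - 2.960000)/(0.013356 - 0.085189)
       = 2.716684
Iteration 3:
  f(2.754830) = 0.013356
  f(2.716684) = -0.000588
  x_4 = 2.716684 - (-0.000588)×(2.716684 - 2.754830)/(-0.000588 - 0.013356)
       = 2.718293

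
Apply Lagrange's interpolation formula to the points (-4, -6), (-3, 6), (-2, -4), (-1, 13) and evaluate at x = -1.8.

Lagrange interpolation formula:
P(x) = Σ yᵢ × Lᵢ(x)
where Lᵢ(x) = Π_{j≠i} (x - xⱼ)/(xᵢ - xⱼ)

L_0(-1.8) = (-1.8 - (-3))/(-4 - (-3)) × (-1.8 - (-2))/(-4 - (-2)) × (-1.8 - (-1))/(-4 - (-1)) = 0.032000
L_1(-1.8) = (-1.8 - (-4))/(-3 - (-4)) × (-1.8 - (-2))/(-3 - (-2)) × (-1.8 - (-1))/(-3 - (-1)) = -0.176000
L_2(-1.8) = (-1.8 - (-4))/(-2 - (-4)) × (-1.8 - (-3))/(-2 - (-3)) × (-1.8 - (-1))/(-2 - (-1)) = 1.056000
L_3(-1.8) = (-1.8 - (-4))/(-1 - (-4)) × (-1.8 - (-3))/(-1 - (-3)) × (-1.8 - (-2))/(-1 - (-2)) = 0.088000

P(-1.8) = (-6)×L_0(-1.8) + 6×L_1(-1.8) + (-4)×L_2(-1.8) + 13×L_3(-1.8)
P(-1.8) = -4.328000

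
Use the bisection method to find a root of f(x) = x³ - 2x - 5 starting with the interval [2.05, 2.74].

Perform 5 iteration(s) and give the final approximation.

f(x) = x³ - 2x - 5
Initial interval: [2.05, 2.74]

Iteration 1:
  c_1 = (2.050000 + 2.740000)/2 = 2.395000
  f(c_1) = f(2.395000) = 3.947780
  f(a) × f(c) < 0, new interval: [2.050000, 2.395000]
Iteration 2:
  c_2 = (2.050000 + 2.395000)/2 = 2.222500
  f(c_2) = f(2.222500) = 1.533053
  f(a) × f(c) < 0, new interval: [2.050000, 2.222500]
Iteration 3:
  c_3 = (2.050000 + 2.222500)/2 = 2.136250
  f(c_3) = f(2.136250) = 0.476414
  f(a) × f(c) < 0, new interval: [2.050000, 2.136250]
Iteration 4:
  c_4 = (2.050000 + 2.136250)/2 = 2.093125
  f(c_4) = f(2.093125) = -0.015909
  f(a) × f(c) ≥ 0, new interval: [2.093125, 2.136250]
Iteration 5:
  c_5 = (2.093125 + 2.136250)/2 = 2.114687
  f(c_5) = f(2.114687) = 0.227303
  f(a) × f(c) < 0, new interval: [2.093125, 2.114687]

After 5 iteration(s), the approximation is c_5 = 2.114687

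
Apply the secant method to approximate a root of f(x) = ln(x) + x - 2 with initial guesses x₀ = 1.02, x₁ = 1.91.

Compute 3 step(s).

f(x) = ln(x) + x - 2
x₀ = 1.02, x₁ = 1.91

Secant formula: x_{n+1} = x_n - f(x_n)(x_n - x_{n-1})/(f(x_n) - f(x_{n-1}))

Iteration 1:
  f(1.020000) = -0.960197
  f(1.910000) = 0.557103
  x_2 = 1.910000 - 0.557103×(1.910000 - 1.020000)/(0.557103 - (-0.960197))
       = 1.583221
Iteration 2:
  f(1.910000) = 0.557103
  f(1.583221) = 0.042682
  x_3 = 1.583221 - 0.042682×(1.583221 - 1.910000)/(0.042682 - 0.557103)
       = 1.556108
Iteration 3:
  f(1.583221) = 0.042682
  f(1.556108) = -0.001705
  x_4 = 1.556108 - (-0.001705)×(1.556108 - 1.583221)/(-0.001705 - 0.042682)
       = 1.557149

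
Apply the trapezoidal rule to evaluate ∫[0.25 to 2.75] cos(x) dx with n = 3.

f(x) = cos(x)
a = 0.25, b = 2.75, n = 3
h = (b - a)/n = 0.833333

Trapezoidal rule: (h/2)[f(x₀) + 2f(x₁) + 2f(x₂) + ... + f(xₙ)]

x_0 = 0.2500, f(x_0) = 0.968912, coefficient = 1
x_1 = 1.0833, f(x_1) = 0.468386, coefficient = 2
x_2 = 1.9167, f(x_2) = -0.339016, coefficient = 2
x_3 = 2.7500, f(x_3) = -0.924302, coefficient = 1

I ≈ (0.833333/2) × 0.303351 = 0.126396
Exact value: 0.134257
Error: 0.007861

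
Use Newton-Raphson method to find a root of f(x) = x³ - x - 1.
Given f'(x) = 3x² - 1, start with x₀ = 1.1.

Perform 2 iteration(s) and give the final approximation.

f(x) = x³ - x - 1
f'(x) = 3x² - 1
x₀ = 1.1

Newton-Raphson formula: x_{n+1} = x_n - f(x_n)/f'(x_n)

Iteration 1:
  f(1.100000) = -0.769000
  f'(1.100000) = 2.630000
  x_1 = 1.100000 - (-0.769000)/2.630000 = 1.392395
Iteration 2:
  f(1.392395) = 0.307132
  f'(1.392395) = 4.816295
  x_2 = 1.392395 - 0.307132/4.816295 = 1.328626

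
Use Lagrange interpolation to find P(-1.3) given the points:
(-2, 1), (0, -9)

Lagrange interpolation formula:
P(x) = Σ yᵢ × Lᵢ(x)
where Lᵢ(x) = Π_{j≠i} (x - xⱼ)/(xᵢ - xⱼ)

L_0(-1.3) = (-1.3 - 0)/(-2 - 0) = 0.650000
L_1(-1.3) = (-1.3 - (-2))/(0 - (-2)) = 0.350000

P(-1.3) = 1×L_0(-1.3) + (-9)×L_1(-1.3)
P(-1.3) = -2.500000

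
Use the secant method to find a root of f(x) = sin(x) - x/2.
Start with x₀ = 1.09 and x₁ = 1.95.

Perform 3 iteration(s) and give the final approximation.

f(x) = sin(x) - x/2
x₀ = 1.09, x₁ = 1.95

Secant formula: x_{n+1} = x_n - f(x_n)(x_n - x_{n-1})/(f(x_n) - f(x_{n-1}))

Iteration 1:
  f(1.090000) = 0.341627
  f(1.950000) = -0.046040
  x_2 = 1.950000 - (-0.046040)×(1.950000 - 1.090000)/(-0.046040 - 0.341627)
       = 1.847864
Iteration 2:
  f(1.950000) = -0.046040
  f(1.847864) = 0.037929
  x_3 = 1.847864 - 0.037929×(1.847864 - 1.950000)/(0.037929 - (-0.046040))
       = 1.893999
Iteration 3:
  f(1.847864) = 0.037929
  f(1.893999) = 0.001223
  x_4 = 1.893999 - 0.001223×(1.893999 - 1.847864)/(0.001223 - 0.037929)
       = 1.895537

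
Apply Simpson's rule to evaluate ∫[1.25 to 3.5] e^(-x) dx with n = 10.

f(x) = e^(-x)
a = 1.25, b = 3.5, n = 10
h = (b - a)/n = 0.225000

Simpson's rule: (h/3)[f(x₀) + 4f(x₁) + 2f(x₂) + ... + f(xₙ)]

x_0 = 1.2500, f(x_0) = 0.286505, coefficient = 1
x_1 = 1.4750, f(x_1) = 0.228779, coefficient = 4
x_2 = 1.7000, f(x_2) = 0.182684, coefficient = 2
x_3 = 1.9250, f(x_3) = 0.145876, coefficient = 4
x_4 = 2.1500, f(x_4) = 0.116484, coefficient = 2
x_5 = 2.3750, f(x_5) = 0.093014, coefficient = 4
x_6 = 2.6000, f(x_6) = 0.074274, coefficient = 2
x_7 = 2.8250, f(x_7) = 0.059309, coefficient = 4
x_8 = 3.0500, f(x_8) = 0.047359, coefficient = 2
x_9 = 3.2750, f(x_9) = 0.037817, coefficient = 4
x_10 = 3.5000, f(x_10) = 0.030197, coefficient = 1

I ≈ (0.225000/3) × 3.417481 = 0.256311
Exact value: 0.256307
Error: 0.000004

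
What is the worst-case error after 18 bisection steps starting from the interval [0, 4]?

Bisection error bound: |error| ≤ (b-a)/2^n
|error| ≤ (4 - 0)/2^18 = 4/2^18
|error| ≤ 0.0000152588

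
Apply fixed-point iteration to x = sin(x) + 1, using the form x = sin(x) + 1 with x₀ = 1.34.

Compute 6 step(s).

Equation: x = sin(x) + 1
Fixed-point form: x = sin(x) + 1
x₀ = 1.34

x_1 = g(1.340000) = 1.973485
x_2 = g(1.973485) = 1.920011
x_3 = g(1.920011) = 1.939642
x_4 = g(1.939642) = 1.932744
x_5 = g(1.932744) = 1.935209
x_6 = g(1.935209) = 1.934333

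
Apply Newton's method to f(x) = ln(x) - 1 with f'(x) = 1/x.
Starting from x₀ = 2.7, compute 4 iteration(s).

f(x) = ln(x) - 1
f'(x) = 1/x
x₀ = 2.7

Newton-Raphson formula: x_{n+1} = x_n - f(x_n)/f'(x_n)

Iteration 1:
  f(2.700000) = -0.006748
  f'(2.700000) = 0.370370
  x_1 = 2.700000 - (-0.006748)/0.370370 = 2.718220
Iteration 2:
  f(2.718220) = -0.000023
  f'(2.718220) = 0.367888
  x_2 = 2.718220 - (-0.000023)/0.367888 = 2.718282
Iteration 3:
  f(2.718282) = 0.000000
  f'(2.718282) = 0.367879
  x_3 = 2.718282 - 0.000000/0.367879 = 2.718282
Iteration 4:
  f(2.718282) = 0.000000
  f'(2.718282) = 0.367879
  x_4 = 2.718282 - 0.000000/0.367879 = 2.718282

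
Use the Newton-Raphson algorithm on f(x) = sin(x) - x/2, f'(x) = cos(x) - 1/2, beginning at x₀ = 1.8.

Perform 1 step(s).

f(x) = sin(x) - x/2
f'(x) = cos(x) - 1/2
x₀ = 1.8

Newton-Raphson formula: x_{n+1} = x_n - f(x_n)/f'(x_n)

Iteration 1:
  f(1.800000) = 0.073848
  f'(1.800000) = -0.727202
  x_1 = 1.800000 - 0.073848/(-0.727202) = 1.901550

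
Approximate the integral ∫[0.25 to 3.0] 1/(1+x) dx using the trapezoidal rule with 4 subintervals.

f(x) = 1/(1+x)
a = 0.25, b = 3.0, n = 4
h = (b - a)/n = 0.687500

Trapezoidal rule: (h/2)[f(x₀) + 2f(x₁) + 2f(x₂) + ... + f(xₙ)]

x_0 = 0.2500, f(x_0) = 0.800000, coefficient = 1
x_1 = 0.9375, f(x_1) = 0.516129, coefficient = 2
x_2 = 1.6250, f(x_2) = 0.380952, coefficient = 2
x_3 = 2.3125, f(x_3) = 0.301887, coefficient = 2
x_4 = 3.0000, f(x_4) = 0.250000, coefficient = 1

I ≈ (0.687500/2) × 3.447936 = 1.185228
Exact value: 1.163151
Error: 0.022077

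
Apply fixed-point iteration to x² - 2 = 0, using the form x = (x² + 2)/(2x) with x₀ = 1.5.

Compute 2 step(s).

Equation: x² - 2 = 0
Fixed-point form: x = (x² + 2)/(2x)
x₀ = 1.5

x_1 = g(1.500000) = 1.416667
x_2 = g(1.416667) = 1.414216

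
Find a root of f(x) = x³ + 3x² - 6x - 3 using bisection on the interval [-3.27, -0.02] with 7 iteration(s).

f(x) = x³ + 3x² - 6x - 3
Initial interval: [-3.27, -0.02]

Iteration 1:
  c_1 = (-3.270000 + (-0.020000))/2 = -1.645000
  f(c_1) = f(-1.645000) = 10.536664
  f(a) × f(c) ≥ 0, new interval: [-1.645000, -0.020000]
Iteration 2:
  c_2 = (-1.645000 + (-0.020000))/2 = -0.832500
  f(c_2) = f(-0.832500) = 3.497199
  f(a) × f(c) ≥ 0, new interval: [-0.832500, -0.020000]
Iteration 3:
  c_3 = (-0.832500 + (-0.020000))/2 = -0.426250
  f(c_3) = f(-0.426250) = 0.025122
  f(a) × f(c) ≥ 0, new interval: [-0.426250, -0.020000]
Iteration 4:
  c_4 = (-0.426250 + (-0.020000))/2 = -0.223125
  f(c_4) = f(-0.223125) = -1.523004
  f(a) × f(c) < 0, new interval: [-0.426250, -0.223125]
Iteration 5:
  c_5 = (-0.426250 + (-0.223125))/2 = -0.324688
  f(c_5) = f(-0.324688) = -0.769838
  f(a) × f(c) < 0, new interval: [-0.426250, -0.324688]
Iteration 6:
  c_6 = (-0.426250 + (-0.324688))/2 = -0.375469
  f(c_6) = f(-0.375469) = -0.377190
  f(a) × f(c) < 0, new interval: [-0.426250, -0.375469]
Iteration 7:
  c_7 = (-0.426250 + (-0.375469))/2 = -0.400859
  f(c_7) = f(-0.400859) = -0.177192
  f(a) × f(c) < 0, new interval: [-0.426250, -0.400859]

After 7 iteration(s), the approximation is c_7 = -0.400859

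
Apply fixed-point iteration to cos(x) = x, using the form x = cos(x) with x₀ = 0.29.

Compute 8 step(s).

Equation: cos(x) = x
Fixed-point form: x = cos(x)
x₀ = 0.29

x_1 = g(0.290000) = 0.958244
x_2 = g(0.958244) = 0.574958
x_3 = g(0.574958) = 0.839215
x_4 = g(0.839215) = 0.668047
x_5 = g(0.668047) = 0.785033
x_6 = g(0.785033) = 0.707365
x_7 = g(0.707365) = 0.760077
x_8 = g(0.760077) = 0.724783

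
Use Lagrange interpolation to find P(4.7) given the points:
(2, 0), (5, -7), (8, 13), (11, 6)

Lagrange interpolation formula:
P(x) = Σ yᵢ × Lᵢ(x)
where Lᵢ(x) = Π_{j≠i} (x - xⱼ)/(xᵢ - xⱼ)

L_0(4.7) = (4.7 - 5)/(2 - 5) × (4.7 - 8)/(2 - 8) × (4.7 - 11)/(2 - 11) = 0.038500
L_1(4.7) = (4.7 - 2)/(5 - 2) × (4.7 - 8)/(5 - 8) × (4.7 - 11)/(5 - 11) = 1.039500
L_2(4.7) = (4.7 - 2)/(8 - 2) × (4.7 - 5)/(8 - 5) × (4.7 - 11)/(8 - 11) = -0.094500
L_3(4.7) = (4.7 - 2)/(11 - 2) × (4.7 - 5)/(11 - 5) × (4.7 - 8)/(11 - 8) = 0.016500

P(4.7) = 0×L_0(4.7) + (-7)×L_1(4.7) + 13×L_2(4.7) + 6×L_3(4.7)
P(4.7) = -8.406000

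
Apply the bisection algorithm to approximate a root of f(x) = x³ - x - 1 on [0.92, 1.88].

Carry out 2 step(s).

f(x) = x³ - x - 1
Initial interval: [0.92, 1.88]

Iteration 1:
  c_1 = (0.920000 + 1.880000)/2 = 1.400000
  f(c_1) = f(1.400000) = 0.344000
  f(a) × f(c) < 0, new interval: [0.920000, 1.400000]
Iteration 2:
  c_2 = (0.920000 + 1.400000)/2 = 1.160000
  f(c_2) = f(1.160000) = -0.599104
  f(a) × f(c) ≥ 0, new interval: [1.160000, 1.400000]

After 2 iteration(s), the approximation is c_2 = 1.160000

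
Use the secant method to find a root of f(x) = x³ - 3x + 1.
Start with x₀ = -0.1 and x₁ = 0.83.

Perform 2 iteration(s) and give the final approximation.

f(x) = x³ - 3x + 1
x₀ = -0.1, x₁ = 0.83

Secant formula: x_{n+1} = x_n - f(x_n)(x_n - x_{n-1})/(f(x_n) - f(x_{n-1}))

Iteration 1:
  f(-0.100000) = 1.299000
  f(0.830000) = -0.918213
  x_2 = 0.830000 - (-0.918213)×(0.830000 - (-0.100000))/(-0.918213 - 1.299000)
       = 0.444860
Iteration 2:
  f(0.830000) = -0.918213
  f(0.444860) = -0.246541
  x_3 = 0.444860 - (-0.246541)×(0.444860 - 0.830000)/(-0.246541 - (-0.918213))
       = 0.303492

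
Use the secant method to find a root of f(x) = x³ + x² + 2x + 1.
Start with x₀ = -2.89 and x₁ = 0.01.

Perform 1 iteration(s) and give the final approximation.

f(x) = x³ + x² + 2x + 1
x₀ = -2.89, x₁ = 0.01

Secant formula: x_{n+1} = x_n - f(x_n)(x_n - x_{n-1})/(f(x_n) - f(x_{n-1}))

Iteration 1:
  f(-2.890000) = -20.565469
  f(0.010000) = 1.020101
  x_2 = 0.010000 - 1.020101×(0.010000 - (-2.890000))/(1.020101 - (-20.565469))
       = -0.127050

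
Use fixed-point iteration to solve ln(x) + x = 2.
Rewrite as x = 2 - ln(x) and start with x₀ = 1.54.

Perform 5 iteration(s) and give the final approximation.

Equation: ln(x) + x = 2
Fixed-point form: x = 2 - ln(x)
x₀ = 1.54

x_1 = g(1.540000) = 1.568218
x_2 = g(1.568218) = 1.550060
x_3 = g(1.550060) = 1.561706
x_4 = g(1.561706) = 1.554221
x_5 = g(1.554221) = 1.559025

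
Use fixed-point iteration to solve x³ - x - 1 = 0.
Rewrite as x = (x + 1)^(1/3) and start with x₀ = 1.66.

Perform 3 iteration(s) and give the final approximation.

Equation: x³ - x - 1 = 0
Fixed-point form: x = (x + 1)^(1/3)
x₀ = 1.66

x_1 = g(1.660000) = 1.385566
x_2 = g(1.385566) = 1.336176
x_3 = g(1.336176) = 1.326891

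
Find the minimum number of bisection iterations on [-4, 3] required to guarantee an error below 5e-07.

We need (b-a)/2^n ≤ 5e-07
(3 - (-4))/2^n ≤ 5e-07
7/2^n ≤ 5e-07
2^n ≥ 14000000
n ≥ log₂(14000000) = 23.74
n ≥ 24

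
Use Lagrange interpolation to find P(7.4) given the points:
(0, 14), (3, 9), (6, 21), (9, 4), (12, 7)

Lagrange interpolation formula:
P(x) = Σ yᵢ × Lᵢ(x)
where Lᵢ(x) = Π_{j≠i} (x - xⱼ)/(xᵢ - xⱼ)

L_0(7.4) = (7.4 - 3)/(0 - 3) × (7.4 - 6)/(0 - 6) × (7.4 - 9)/(0 - 9) × (7.4 - 12)/(0 - 12) = 0.023322
L_1(7.4) = (7.4 - 0)/(3 - 0) × (7.4 - 6)/(3 - 6) × (7.4 - 9)/(3 - 9) × (7.4 - 12)/(3 - 12) = -0.156892
L_2(7.4) = (7.4 - 0)/(6 - 0) × (7.4 - 3)/(6 - 3) × (7.4 - 9)/(6 - 9) × (7.4 - 12)/(6 - 12) = 0.739635
L_3(7.4) = (7.4 - 0)/(9 - 0) × (7.4 - 3)/(9 - 3) × (7.4 - 6)/(9 - 6) × (7.4 - 12)/(9 - 12) = 0.431453
L_4(7.4) = (7.4 - 0)/(12 - 0) × (7.4 - 3)/(12 - 3) × (7.4 - 6)/(12 - 6) × (7.4 - 9)/(12 - 9) = -0.037518

P(7.4) = 14×L_0(7.4) + 9×L_1(7.4) + 21×L_2(7.4) + 4×L_3(7.4) + 7×L_4(7.4)
P(7.4) = 15.909992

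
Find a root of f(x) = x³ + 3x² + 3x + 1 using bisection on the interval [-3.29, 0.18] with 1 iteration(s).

f(x) = x³ + 3x² + 3x + 1
Initial interval: [-3.29, 0.18]

Iteration 1:
  c_1 = (-3.290000 + 0.180000)/2 = -1.555000
  f(c_1) = f(-1.555000) = -0.170954
  f(a) × f(c) ≥ 0, new interval: [-1.555000, 0.180000]

After 1 iteration(s), the approximation is c_1 = -1.555000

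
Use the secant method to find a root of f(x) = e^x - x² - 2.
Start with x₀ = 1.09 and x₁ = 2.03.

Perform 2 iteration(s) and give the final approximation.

f(x) = e^x - x² - 2
x₀ = 1.09, x₁ = 2.03

Secant formula: x_{n+1} = x_n - f(x_n)(x_n - x_{n-1})/(f(x_n) - f(x_{n-1}))

Iteration 1:
  f(1.090000) = -0.213826
  f(2.030000) = 1.493186
  x_2 = 2.030000 - 1.493186×(2.030000 - 1.090000)/(1.493186 - (-0.213826))
       = 1.207747
Iteration 2:
  f(2.030000) = 1.493186
  f(1.207747) = -0.112715
  x_3 = 1.207747 - (-0.112715)×(1.207747 - 2.030000)/(-0.112715 - 1.493186)
       = 1.265460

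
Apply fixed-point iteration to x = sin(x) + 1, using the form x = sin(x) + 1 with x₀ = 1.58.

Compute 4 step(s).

Equation: x = sin(x) + 1
Fixed-point form: x = sin(x) + 1
x₀ = 1.58

x_1 = g(1.580000) = 1.999958
x_2 = g(1.999958) = 1.909315
x_3 = g(1.909315) = 1.943248
x_4 = g(1.943248) = 1.931438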